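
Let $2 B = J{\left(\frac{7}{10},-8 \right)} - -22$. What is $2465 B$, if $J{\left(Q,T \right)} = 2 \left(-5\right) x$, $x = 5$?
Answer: $-34510$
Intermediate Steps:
$J{\left(Q,T \right)} = -50$ ($J{\left(Q,T \right)} = 2 \left(-5\right) 5 = \left(-10\right) 5 = -50$)
$B = -14$ ($B = \frac{-50 - -22}{2} = \frac{-50 + 22}{2} = \frac{1}{2} \left(-28\right) = -14$)
$2465 B = 2465 \left(-14\right) = -34510$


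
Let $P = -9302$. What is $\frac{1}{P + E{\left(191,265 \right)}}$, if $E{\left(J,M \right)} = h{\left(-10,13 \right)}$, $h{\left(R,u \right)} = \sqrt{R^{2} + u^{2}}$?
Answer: $- \frac{9302}{86526935} - \frac{\sqrt{269}}{86526935} \approx -0.00010769$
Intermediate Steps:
$E{\left(J,M \right)} = \sqrt{269}$ ($E{\left(J,M \right)} = \sqrt{\left(-10\right)^{2} + 13^{2}} = \sqrt{100 + 169} = \sqrt{269}$)
$\frac{1}{P + E{\left(191,265 \right)}} = \frac{1}{-9302 + \sqrt{269}}$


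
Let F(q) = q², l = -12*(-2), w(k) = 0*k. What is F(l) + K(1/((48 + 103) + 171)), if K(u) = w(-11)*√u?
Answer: 576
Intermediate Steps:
w(k) = 0
l = 24
K(u) = 0 (K(u) = 0*√u = 0)
F(l) + K(1/((48 + 103) + 171)) = 24² + 0 = 576 + 0 = 576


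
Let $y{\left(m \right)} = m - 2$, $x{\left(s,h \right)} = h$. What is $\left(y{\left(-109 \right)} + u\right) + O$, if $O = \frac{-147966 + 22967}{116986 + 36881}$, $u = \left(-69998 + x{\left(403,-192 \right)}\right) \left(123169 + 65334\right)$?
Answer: $- \frac{290831175511918}{21981} \approx -1.3231 \cdot 10^{10}$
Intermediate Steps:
$y{\left(m \right)} = -2 + m$
$u = -13231025570$ ($u = \left(-69998 - 192\right) \left(123169 + 65334\right) = \left(-70190\right) 188503 = -13231025570$)
$O = - \frac{17857}{21981}$ ($O = - \frac{124999}{153867} = \left(-124999\right) \frac{1}{153867} = - \frac{17857}{21981} \approx -0.81238$)
$\left(y{\left(-109 \right)} + u\right) + O = \left(\left(-2 - 109\right) - 13231025570\right) - \frac{17857}{21981} = \left(-111 - 13231025570\right) - \frac{17857}{21981} = -13231025681 - \frac{17857}{21981} = - \frac{290831175511918}{21981}$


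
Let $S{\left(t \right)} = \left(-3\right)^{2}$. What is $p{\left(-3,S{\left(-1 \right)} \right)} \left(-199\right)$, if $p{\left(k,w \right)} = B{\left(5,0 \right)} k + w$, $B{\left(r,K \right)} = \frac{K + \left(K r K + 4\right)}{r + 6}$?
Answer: $- \frac{17313}{11} \approx -1573.9$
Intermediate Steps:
$B{\left(r,K \right)} = \frac{4 + K + r K^{2}}{6 + r}$ ($B{\left(r,K \right)} = \frac{K + \left(r K^{2} + 4\right)}{6 + r} = \frac{K + \left(4 + r K^{2}\right)}{6 + r} = \frac{4 + K + r K^{2}}{6 + r}$)
$S{\left(t \right)} = 9$
$p{\left(k,w \right)} = w + \frac{4 k}{11}$ ($p{\left(k,w \right)} = \frac{4 + 0 + 5 \cdot 0^{2}}{6 + 5} k + w = \frac{4 + 0 + 5 \cdot 0}{11} k + w = \frac{4 + 0 + 0}{11} k + w = \frac{1}{11} \cdot 4 k + w = \frac{4 k}{11} + w = w + \frac{4 k}{11}$)
$p{\left(-3,S{\left(-1 \right)} \right)} \left(-199\right) = \left(9 + \frac{4}{11} \left(-3\right)\right) \left(-199\right) = \left(9 - \frac{12}{11}\right) \left(-199\right) = \frac{87}{11} \left(-199\right) = - \frac{17313}{11}$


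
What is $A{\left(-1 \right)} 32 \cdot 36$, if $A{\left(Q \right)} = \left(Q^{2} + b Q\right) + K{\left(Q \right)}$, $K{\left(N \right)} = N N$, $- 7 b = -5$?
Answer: $\frac{10368}{7} \approx 1481.1$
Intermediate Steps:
$b = \frac{5}{7}$ ($b = \left(- \frac{1}{7}\right) \left(-5\right) = \frac{5}{7} \approx 0.71429$)
$K{\left(N \right)} = N^{2}$
$A{\left(Q \right)} = 2 Q^{2} + \frac{5 Q}{7}$ ($A{\left(Q \right)} = \left(Q^{2} + \frac{5 Q}{7}\right) + Q^{2} = 2 Q^{2} + \frac{5 Q}{7}$)
$A{\left(-1 \right)} 32 \cdot 36 = \frac{1}{7} \left(-1\right) \left(5 + 14 \left(-1\right)\right) 32 \cdot 36 = \frac{1}{7} \left(-1\right) \left(5 - 14\right) 32 \cdot 36 = \frac{1}{7} \left(-1\right) \left(-9\right) 32 \cdot 36 = \frac{9}{7} \cdot 32 \cdot 36 = \frac{288}{7} \cdot 36 = \frac{10368}{7}$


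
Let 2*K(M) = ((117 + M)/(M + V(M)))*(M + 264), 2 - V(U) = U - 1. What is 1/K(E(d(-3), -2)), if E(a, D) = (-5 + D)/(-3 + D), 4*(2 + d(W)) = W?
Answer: 75/392792 ≈ 0.00019094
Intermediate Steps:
V(U) = 3 - U (V(U) = 2 - (U - 1) = 2 - (-1 + U) = 2 + (1 - U) = 3 - U)
d(W) = -2 + W/4
E(a, D) = (-5 + D)/(-3 + D)
K(M) = (39 + M/3)*(264 + M)/2 (K(M) = (((117 + M)/(M + (3 - M)))*(M + 264))/2 = (((117 + M)/3)*(264 + M))/2 = (((117 + M)*(1/3))*(264 + M))/2 = ((39 + M/3)*(264 + M))/2 = (39 + M/3)*(264 + M)/2)
1/K(E(d(-3), -2)) = 1/(5148 + ((-5 - 2)/(-3 - 2))**2/6 + 127*((-5 - 2)/(-3 - 2))/2) = 1/(5148 + (-7/(-5))**2/6 + 127*(-7/(-5))/2) = 1/(5148 + (-1/5*(-7))**2/6 + 127*(-1/5*(-7))/2) = 1/(5148 + (7/5)**2/6 + (127/2)*(7/5)) = 1/(5148 + (1/6)*(49/25) + 889/10) = 1/(5148 + 49/150 + 889/10) = 1/(392792/75) = 75/392792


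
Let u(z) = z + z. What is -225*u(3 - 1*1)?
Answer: -900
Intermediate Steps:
u(z) = 2*z
-225*u(3 - 1*1) = -450*(3 - 1*1) = -450*(3 - 1) = -450*2 = -225*4 = -900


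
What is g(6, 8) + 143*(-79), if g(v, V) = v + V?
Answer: -11283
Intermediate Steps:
g(v, V) = V + v
g(6, 8) + 143*(-79) = (8 + 6) + 143*(-79) = 14 - 11297 = -11283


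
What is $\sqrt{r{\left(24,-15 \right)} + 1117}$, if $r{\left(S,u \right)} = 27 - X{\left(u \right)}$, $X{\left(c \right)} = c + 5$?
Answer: $\sqrt{1154} \approx 33.971$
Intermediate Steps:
$X{\left(c \right)} = 5 + c$
$r{\left(S,u \right)} = 22 - u$ ($r{\left(S,u \right)} = 27 - \left(5 + u\right) = 22 - u$)
$\sqrt{r{\left(24,-15 \right)} + 1117} = \sqrt{\left(22 - -15\right) + 1117} = \sqrt{\left(22 + 15\right) + 1117} = \sqrt{37 + 1117} = \sqrt{1154}$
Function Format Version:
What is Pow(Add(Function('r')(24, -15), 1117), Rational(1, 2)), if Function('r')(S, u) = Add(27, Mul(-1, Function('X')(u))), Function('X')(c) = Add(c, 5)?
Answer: Pow(1154, Rational(1, 2)) ≈ 33.971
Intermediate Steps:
Function('X')(c) = Add(5, c)
Function('r')(S, u) = Add(22, Mul(-1, u)) (Function('r')(S, u) = Add(27, Mul(-1, Add(5, u))) = Add(27, Add(-5, Mul(-1, u))) = Add(22, Mul(-1, u)))
Pow(Add(Function('r')(24, -15), 1117), Rational(1, 2)) = Pow(Add(Add(22, Mul(-1, -15)), 1117), Rational(1, 2)) = Pow(Add(Add(22, 15), 1117), Rational(1, 2)) = Pow(Add(37, 1117), Rational(1, 2)) = Pow(1154, Rational(1, 2))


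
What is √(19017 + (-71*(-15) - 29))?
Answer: √20053 ≈ 141.61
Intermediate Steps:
√(19017 + (-71*(-15) - 29)) = √(19017 + (1065 - 29)) = √(19017 + 1036) = √20053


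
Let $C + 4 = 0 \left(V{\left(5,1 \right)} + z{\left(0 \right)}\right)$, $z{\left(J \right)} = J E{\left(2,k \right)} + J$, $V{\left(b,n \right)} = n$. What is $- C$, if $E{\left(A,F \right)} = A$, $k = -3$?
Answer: $4$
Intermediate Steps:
$z{\left(J \right)} = 3 J$ ($z{\left(J \right)} = J 2 + J = 2 J + J = 3 J$)
$C = -4$ ($C = -4 + 0 \left(1 + 3 \cdot 0\right) = -4 + 0 \left(1 + 0\right) = -4 + 0 \cdot 1 = -4 + 0 = -4$)
$- C = \left(-1\right) \left(-4\right) = 4$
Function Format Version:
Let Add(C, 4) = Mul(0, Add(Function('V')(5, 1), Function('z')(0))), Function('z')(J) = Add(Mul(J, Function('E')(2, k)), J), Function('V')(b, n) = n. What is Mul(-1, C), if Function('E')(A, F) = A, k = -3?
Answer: 4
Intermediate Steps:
Function('z')(J) = Mul(3, J) (Function('z')(J) = Add(Mul(J, 2), J) = Add(Mul(2, J), J) = Mul(3, J))
C = -4 (C = Add(-4, Mul(0, Add(1, Mul(3, 0)))) = Add(-4, Mul(0, Add(1, 0))) = Add(-4, Mul(0, 1)) = Add(-4, 0) = -4)
Mul(-1, C) = Mul(-1, -4) = 4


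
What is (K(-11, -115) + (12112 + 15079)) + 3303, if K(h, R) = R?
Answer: 30379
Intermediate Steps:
(K(-11, -115) + (12112 + 15079)) + 3303 = (-115 + (12112 + 15079)) + 3303 = (-115 + 27191) + 3303 = 27076 + 3303 = 30379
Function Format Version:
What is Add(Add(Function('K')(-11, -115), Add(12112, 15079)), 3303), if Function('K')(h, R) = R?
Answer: 30379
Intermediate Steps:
Add(Add(Function('K')(-11, -115), Add(12112, 15079)), 3303) = Add(Add(-115, Add(12112, 15079)), 3303) = Add(Add(-115, 27191), 3303) = Add(27076, 3303) = 30379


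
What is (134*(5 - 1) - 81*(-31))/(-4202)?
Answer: -277/382 ≈ -0.72513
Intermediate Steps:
(134*(5 - 1) - 81*(-31))/(-4202) = (134*4 + 2511)*(-1/4202) = (536 + 2511)*(-1/4202) = 3047*(-1/4202) = -277/382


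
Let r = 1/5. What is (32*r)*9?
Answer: 288/5 ≈ 57.600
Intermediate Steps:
r = ⅕ ≈ 0.20000
(32*r)*9 = (32*(⅕))*9 = (32/5)*9 = 288/5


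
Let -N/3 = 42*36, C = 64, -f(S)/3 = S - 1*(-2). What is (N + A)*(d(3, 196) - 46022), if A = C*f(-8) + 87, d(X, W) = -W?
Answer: 152380746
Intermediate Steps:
f(S) = -6 - 3*S (f(S) = -3*(S - 1*(-2)) = -3*(S + 2) = -3*(2 + S) = -6 - 3*S)
A = 1239 (A = 64*(-6 - 3*(-8)) + 87 = 64*(-6 + 24) + 87 = 64*18 + 87 = 1152 + 87 = 1239)
N = -4536 (N = -126*36 = -3*1512 = -4536)
(N + A)*(d(3, 196) - 46022) = (-4536 + 1239)*(-1*196 - 46022) = -3297*(-196 - 46022) = -3297*(-46218) = 152380746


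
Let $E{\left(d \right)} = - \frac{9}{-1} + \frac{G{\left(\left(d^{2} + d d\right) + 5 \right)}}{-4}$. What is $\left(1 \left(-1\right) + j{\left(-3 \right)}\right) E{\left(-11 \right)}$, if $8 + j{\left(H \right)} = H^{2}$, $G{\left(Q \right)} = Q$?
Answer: $0$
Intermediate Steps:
$j{\left(H \right)} = -8 + H^{2}$
$E{\left(d \right)} = \frac{31}{4} - \frac{d^{2}}{2}$ ($E{\left(d \right)} = - \frac{9}{-1} + \frac{\left(d^{2} + d d\right) + 5}{-4} = \left(-9\right) \left(-1\right) + \left(\left(d^{2} + d^{2}\right) + 5\right) \left(- \frac{1}{4}\right) = 9 + \left(2 d^{2} + 5\right) \left(- \frac{1}{4}\right) = 9 + \left(5 + 2 d^{2}\right) \left(- \frac{1}{4}\right) = 9 - \left(\frac{5}{4} + \frac{d^{2}}{2}\right) = \frac{31}{4} - \frac{d^{2}}{2}$)
$\left(1 \left(-1\right) + j{\left(-3 \right)}\right) E{\left(-11 \right)} = \left(1 \left(-1\right) - \left(8 - \left(-3\right)^{2}\right)\right) \left(\frac{31}{4} - \frac{\left(-11\right)^{2}}{2}\right) = \left(-1 + \left(-8 + 9\right)\right) \left(\frac{31}{4} - \frac{121}{2}\right) = \left(-1 + 1\right) \left(\frac{31}{4} - \frac{121}{2}\right) = 0 \left(- \frac{211}{4}\right) = 0$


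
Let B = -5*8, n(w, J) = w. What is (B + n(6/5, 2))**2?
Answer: 37636/25 ≈ 1505.4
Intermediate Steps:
B = -40
(B + n(6/5, 2))**2 = (-40 + 6/5)**2 = (-194/5)**2 = 37636/25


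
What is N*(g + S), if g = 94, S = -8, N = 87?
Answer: 7482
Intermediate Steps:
N*(g + S) = 87*(94 - 8) = 87*86 = 7482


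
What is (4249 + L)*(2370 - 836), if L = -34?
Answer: 6465810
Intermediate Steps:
(4249 + L)*(2370 - 836) = (4249 - 34)*(2370 - 836) = 4215*1534 = 6465810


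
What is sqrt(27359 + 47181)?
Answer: 2*sqrt(18635) ≈ 273.02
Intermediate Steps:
sqrt(27359 + 47181) = sqrt(74540) = 2*sqrt(18635)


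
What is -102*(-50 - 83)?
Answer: 13566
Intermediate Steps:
-102*(-50 - 83) = -102*(-133) = 13566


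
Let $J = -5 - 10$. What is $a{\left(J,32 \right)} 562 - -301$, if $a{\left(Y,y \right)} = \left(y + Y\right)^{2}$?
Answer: $162719$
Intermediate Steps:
$J = -15$ ($J = -5 - 10 = -15$)
$a{\left(Y,y \right)} = \left(Y + y\right)^{2}$
$a{\left(J,32 \right)} 562 - -301 = \left(-15 + 32\right)^{2} \cdot 562 - -301 = 17^{2} \cdot 562 + 301 = 289 \cdot 562 + 301 = 162418 + 301 = 162719$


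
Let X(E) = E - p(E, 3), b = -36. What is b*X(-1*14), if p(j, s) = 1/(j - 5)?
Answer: 9540/19 ≈ 502.11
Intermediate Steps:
p(j, s) = 1/(-5 + j)
X(E) = E - 1/(-5 + E)
b*X(-1*14) = -36*(-1 + (-1*14)*(-5 - 1*14))/(-5 - 1*14) = -36*(-1 - 14*(-5 - 14))/(-5 - 14) = -36*(-1 - 14*(-19))/(-19) = -(-36)*(-1 + 266)/19 = -(-36)*265/19 = -36*(-265/19) = 9540/19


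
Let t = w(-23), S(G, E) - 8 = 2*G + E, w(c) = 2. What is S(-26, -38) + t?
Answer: -80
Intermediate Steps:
S(G, E) = 8 + E + 2*G (S(G, E) = 8 + (2*G + E) = 8 + (E + 2*G) = 8 + E + 2*G)
t = 2
S(-26, -38) + t = (8 - 38 + 2*(-26)) + 2 = (8 - 38 - 52) + 2 = -82 + 2 = -80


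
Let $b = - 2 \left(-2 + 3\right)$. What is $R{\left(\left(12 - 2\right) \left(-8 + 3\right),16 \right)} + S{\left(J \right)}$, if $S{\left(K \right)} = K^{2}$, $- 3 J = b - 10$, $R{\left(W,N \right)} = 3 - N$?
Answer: $3$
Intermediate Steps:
$b = -2$ ($b = \left(-2\right) 1 = -2$)
$J = 4$ ($J = - \frac{-2 - 10}{3} = \left(- \frac{1}{3}\right) \left(-12\right) = 4$)
$R{\left(\left(12 - 2\right) \left(-8 + 3\right),16 \right)} + S{\left(J \right)} = \left(3 - 16\right) + 4^{2} = \left(3 - 16\right) + 16 = -13 + 16 = 3$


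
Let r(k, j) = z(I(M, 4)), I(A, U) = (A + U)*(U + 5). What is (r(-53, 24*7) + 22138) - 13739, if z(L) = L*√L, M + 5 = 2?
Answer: 8426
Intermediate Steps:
M = -3 (M = -5 + 2 = -3)
I(A, U) = (5 + U)*(A + U) (I(A, U) = (A + U)*(5 + U) = (5 + U)*(A + U))
z(L) = L^(3/2)
r(k, j) = 27 (r(k, j) = (4² + 5*(-3) + 5*4 - 3*4)^(3/2) = (16 - 15 + 20 - 12)^(3/2) = 9^(3/2) = 27)
(r(-53, 24*7) + 22138) - 13739 = (27 + 22138) - 13739 = 22165 - 13739 = 8426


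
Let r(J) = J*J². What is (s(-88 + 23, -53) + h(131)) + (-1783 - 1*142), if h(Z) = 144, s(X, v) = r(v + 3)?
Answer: -126781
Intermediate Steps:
r(J) = J³
s(X, v) = (3 + v)³ (s(X, v) = (v + 3)³ = (3 + v)³)
(s(-88 + 23, -53) + h(131)) + (-1783 - 1*142) = ((3 - 53)³ + 144) + (-1783 - 1*142) = ((-50)³ + 144) + (-1783 - 142) = (-125000 + 144) - 1925 = -124856 - 1925 = -126781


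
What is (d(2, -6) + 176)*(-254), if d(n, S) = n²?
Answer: -45720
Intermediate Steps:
(d(2, -6) + 176)*(-254) = (2² + 176)*(-254) = (4 + 176)*(-254) = 180*(-254) = -45720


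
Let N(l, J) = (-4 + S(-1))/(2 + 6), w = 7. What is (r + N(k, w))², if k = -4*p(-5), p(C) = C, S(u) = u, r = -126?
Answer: 1026169/64 ≈ 16034.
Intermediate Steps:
k = 20 (k = -4*(-5) = 20)
N(l, J) = -5/8 (N(l, J) = (-4 - 1)/(2 + 6) = -5/8)
(r + N(k, w))² = (-126 - 5/8)² = (-1013/8)² = 1026169/64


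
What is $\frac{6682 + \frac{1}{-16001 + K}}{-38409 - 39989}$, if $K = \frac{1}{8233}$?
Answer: $- \frac{880261493991}{10327857116336} \approx -0.085232$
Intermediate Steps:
$K = \frac{1}{8233} \approx 0.00012146$
$\frac{6682 + \frac{1}{-16001 + K}}{-38409 - 39989} = \frac{6682 + \frac{1}{-16001 + \frac{1}{8233}}}{-38409 - 39989} = \frac{6682 + \frac{1}{- \frac{131736232}{8233}}}{-78398} = \left(6682 - \frac{8233}{131736232}\right) \left(- \frac{1}{78398}\right) = \frac{880261493991}{131736232} \left(- \frac{1}{78398}\right) = - \frac{880261493991}{10327857116336}$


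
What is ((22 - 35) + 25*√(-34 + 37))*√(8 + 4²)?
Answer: -26*√6 + 150*√2 ≈ 148.45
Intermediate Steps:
((22 - 35) + 25*√(-34 + 37))*√(8 + 4²) = (-13 + 25*√3)*√(8 + 16) = (-13 + 25*√3)*√24 = (-13 + 25*√3)*(2*√6) = 2*√6*(-13 + 25*√3)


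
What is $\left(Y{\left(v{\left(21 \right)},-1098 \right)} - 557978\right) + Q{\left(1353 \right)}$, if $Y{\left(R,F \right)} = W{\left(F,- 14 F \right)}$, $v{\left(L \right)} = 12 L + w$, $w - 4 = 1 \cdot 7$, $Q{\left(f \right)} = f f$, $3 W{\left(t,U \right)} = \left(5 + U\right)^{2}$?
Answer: $\frac{240270022}{3} \approx 8.009 \cdot 10^{7}$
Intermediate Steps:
$W{\left(t,U \right)} = \frac{\left(5 + U\right)^{2}}{3}$
$Q{\left(f \right)} = f^{2}$
$w = 11$ ($w = 4 + 1 \cdot 7 = 4 + 7 = 11$)
$v{\left(L \right)} = 11 + 12 L$ ($v{\left(L \right)} = 12 L + 11 = 11 + 12 L$)
$Y{\left(R,F \right)} = \frac{\left(5 - 14 F\right)^{2}}{3}$
$\left(Y{\left(v{\left(21 \right)},-1098 \right)} - 557978\right) + Q{\left(1353 \right)} = \left(\frac{\left(-5 + 14 \left(-1098\right)\right)^{2}}{3} - 557978\right) + 1353^{2} = \left(\frac{\left(-5 - 15372\right)^{2}}{3} - 557978\right) + 1830609 = \left(\frac{\left(-15377\right)^{2}}{3} - 557978\right) + 1830609 = \left(\frac{1}{3} \cdot 236452129 - 557978\right) + 1830609 = \left(\frac{236452129}{3} - 557978\right) + 1830609 = \frac{234778195}{3} + 1830609 = \frac{240270022}{3}$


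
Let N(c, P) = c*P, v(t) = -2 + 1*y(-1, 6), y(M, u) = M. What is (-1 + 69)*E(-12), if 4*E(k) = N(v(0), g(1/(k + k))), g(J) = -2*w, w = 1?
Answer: 102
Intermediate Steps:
g(J) = -2 (g(J) = -2*1 = -2)
v(t) = -3 (v(t) = -2 + 1*(-1) = -2 - 1 = -3)
N(c, P) = P*c
E(k) = 3/2 (E(k) = (-2*(-3))/4 = (¼)*6 = 3/2)
(-1 + 69)*E(-12) = (-1 + 69)*(3/2) = 68*(3/2) = 102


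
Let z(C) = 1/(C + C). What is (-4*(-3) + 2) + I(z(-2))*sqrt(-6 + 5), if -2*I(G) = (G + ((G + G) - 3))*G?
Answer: 14 - 15*I/32 ≈ 14.0 - 0.46875*I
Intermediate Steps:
z(C) = 1/(2*C)
I(G) = -G*(-3 + 3*G)/2 (I(G) = -(G + ((G + G) - 3))*G/2 = -(G + (2*G - 3))*G/2 = -(G + (-3 + 2*G))*G/2 = -(-3 + 3*G)*G/2 = -G*(-3 + 3*G)/2)
(-4*(-3) + 2) + I(z(-2))*sqrt(-6 + 5) = (-4*(-3) + 2) + (3*((1/2)/(-2))*(1 - 1/(2*(-2)))/2)*sqrt(-6 + 5) = (12 + 2) + (3*((1/2)*(-1/2))*(1 - (-1)/(2*2))/2)*sqrt(-1) = 14 + ((3/2)*(-1/4)*(1 - 1*(-1/4)))*I = 14 + ((3/2)*(-1/4)*(1 + 1/4))*I = 14 + ((3/2)*(-1/4)*(5/4))*I = 14 - 15*I/32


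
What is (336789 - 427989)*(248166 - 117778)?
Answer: -11891385600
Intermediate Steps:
(336789 - 427989)*(248166 - 117778) = -91200*130388 = -11891385600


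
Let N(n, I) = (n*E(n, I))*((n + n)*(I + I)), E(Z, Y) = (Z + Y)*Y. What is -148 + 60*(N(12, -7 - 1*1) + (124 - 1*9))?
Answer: 8854112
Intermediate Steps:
E(Z, Y) = Y*(Y + Z) (E(Z, Y) = (Y + Z)*Y = Y*(Y + Z))
N(n, I) = 4*I**2*n**2*(I + n) (N(n, I) = (n*(I*(I + n)))*((n + n)*(I + I)) = (I*n*(I + n))*((2*n)*(2*I)) = (I*n*(I + n))*(4*I*n) = 4*I**2*n**2*(I + n))
-148 + 60*(N(12, -7 - 1*1) + (124 - 1*9)) = -148 + 60*(4*(-7 - 1*1)**2*12**2*((-7 - 1*1) + 12) + (124 - 1*9)) = -148 + 60*(4*(-7 - 1)**2*144*((-7 - 1) + 12) + (124 - 9)) = -148 + 60*(4*(-8)**2*144*(-8 + 12) + 115) = -148 + 60*(4*64*144*4 + 115) = -148 + 60*(147456 + 115) = -148 + 60*147571 = -148 + 8854260 = 8854112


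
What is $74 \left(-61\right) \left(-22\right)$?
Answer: $99308$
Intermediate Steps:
$74 \left(-61\right) \left(-22\right) = \left(-4514\right) \left(-22\right) = 99308$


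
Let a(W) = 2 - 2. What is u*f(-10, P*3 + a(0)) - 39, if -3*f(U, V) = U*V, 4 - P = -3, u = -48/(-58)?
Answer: 549/29 ≈ 18.931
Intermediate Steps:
u = 24/29 (u = -48*(-1/58) = 24/29 ≈ 0.82759)
a(W) = 0
P = 7 (P = 4 - 1*(-3) = 4 + 3 = 7)
f(U, V) = -U*V/3
u*f(-10, P*3 + a(0)) - 39 = 24*(-⅓*(-10)*(7*3 + 0))/29 - 39 = 24*(-⅓*(-10)*(21 + 0))/29 - 39 = 24*(-⅓*(-10)*21)/29 - 39 = (24/29)*70 - 39 = 1680/29 - 39 = 549/29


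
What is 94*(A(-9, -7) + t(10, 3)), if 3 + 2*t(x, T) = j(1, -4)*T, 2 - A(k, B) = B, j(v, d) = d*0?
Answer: 705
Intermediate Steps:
j(v, d) = 0
A(k, B) = 2 - B
t(x, T) = -3/2 (t(x, T) = -3/2 + (0*T)/2 = -3/2 + (1/2)*0 = -3/2 + 0 = -3/2)
94*(A(-9, -7) + t(10, 3)) = 94*((2 - 1*(-7)) - 3/2) = 94*((2 + 7) - 3/2) = 94*(9 - 3/2) = 94*(15/2) = 705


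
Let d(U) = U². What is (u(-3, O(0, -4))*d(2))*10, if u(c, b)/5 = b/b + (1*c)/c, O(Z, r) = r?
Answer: 400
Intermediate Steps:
u(c, b) = 10 (u(c, b) = 5*(b/b + (1*c)/c) = 5*(1 + c/c) = 5*(1 + 1) = 5*2 = 10)
(u(-3, O(0, -4))*d(2))*10 = (10*2²)*10 = (10*4)*10 = 40*10 = 400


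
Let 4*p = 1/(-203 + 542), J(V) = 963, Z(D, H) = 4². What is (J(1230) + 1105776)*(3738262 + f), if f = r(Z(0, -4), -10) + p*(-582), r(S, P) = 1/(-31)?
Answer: 28985782537324521/7006 ≈ 4.1373e+12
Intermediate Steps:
Z(D, H) = 16
r(S, P) = -1/31
p = 1/1356 (p = 1/(4*(-203 + 542)) = (¼)/339 = (¼)*(1/339) = 1/1356 ≈ 0.00073746)
f = -3233/7006 (f = -1/31 + (1/1356)*(-582) = -1/31 - 97/226 = -3233/7006 ≈ -0.46146)
(J(1230) + 1105776)*(3738262 + f) = (963 + 1105776)*(3738262 - 3233/7006) = 1106739*(26190260339/7006) = 28985782537324521/7006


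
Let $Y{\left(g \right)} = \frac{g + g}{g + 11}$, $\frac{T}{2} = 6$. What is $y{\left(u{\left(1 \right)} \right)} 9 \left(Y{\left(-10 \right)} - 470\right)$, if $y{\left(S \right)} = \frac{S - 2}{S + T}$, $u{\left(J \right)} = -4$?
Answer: $\frac{6615}{2} \approx 3307.5$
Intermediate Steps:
$T = 12$ ($T = 2 \cdot 6 = 12$)
$y{\left(S \right)} = \frac{-2 + S}{12 + S}$ ($y{\left(S \right)} = \frac{S - 2}{S + 12} = \frac{-2 + S}{12 + S}$)
$Y{\left(g \right)} = \frac{2 g}{11 + g}$
$y{\left(u{\left(1 \right)} \right)} 9 \left(Y{\left(-10 \right)} - 470\right) = \frac{-2 - 4}{12 - 4} \cdot 9 \left(2 \left(-10\right) \frac{1}{11 - 10} - 470\right) = \frac{1}{8} \left(-6\right) 9 \left(2 \left(-10\right) 1^{-1} - 470\right) = \frac{1}{8} \left(-6\right) 9 \left(2 \left(-10\right) 1 - 470\right) = \left(- \frac{3}{4}\right) 9 \left(-20 - 470\right) = \left(- \frac{27}{4}\right) \left(-490\right) = \frac{6615}{2}$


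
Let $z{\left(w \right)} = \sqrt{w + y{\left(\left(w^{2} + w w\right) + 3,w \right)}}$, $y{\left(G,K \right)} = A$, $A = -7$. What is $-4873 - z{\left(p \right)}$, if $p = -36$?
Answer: $-4873 - i \sqrt{43} \approx -4873.0 - 6.5574 i$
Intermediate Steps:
$y{\left(G,K \right)} = -7$
$z{\left(w \right)} = \sqrt{-7 + w}$ ($z{\left(w \right)} = \sqrt{w - 7} = \sqrt{-7 + w}$)
$-4873 - z{\left(p \right)} = -4873 - \sqrt{-7 - 36} = -4873 - \sqrt{-43} = -4873 - i \sqrt{43}$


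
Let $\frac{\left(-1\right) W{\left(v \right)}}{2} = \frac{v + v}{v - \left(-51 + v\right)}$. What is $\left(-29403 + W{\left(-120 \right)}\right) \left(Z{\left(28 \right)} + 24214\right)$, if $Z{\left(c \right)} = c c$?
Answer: $- \frac{12491275618}{17} \approx -7.3478 \cdot 10^{8}$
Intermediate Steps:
$W{\left(v \right)} = - \frac{4 v}{51}$ ($W{\left(v \right)} = - 2 \frac{v + v}{v - \left(-51 + v\right)} = - 2 \frac{2 v}{51} = - \frac{4 v}{51}$)
$Z{\left(c \right)} = c^{2}$
$\left(-29403 + W{\left(-120 \right)}\right) \left(Z{\left(28 \right)} + 24214\right) = \left(-29403 - - \frac{160}{17}\right) \left(28^{2} + 24214\right) = \left(-29403 + \frac{160}{17}\right) \left(784 + 24214\right) = \left(- \frac{499691}{17}\right) 24998 = - \frac{12491275618}{17}$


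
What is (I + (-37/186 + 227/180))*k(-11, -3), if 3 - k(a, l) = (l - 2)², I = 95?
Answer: -5896297/2790 ≈ -2113.4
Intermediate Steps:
k(a, l) = 3 - (-2 + l)² (k(a, l) = 3 - (l - 2)² = 3 - (-2 + l)²)
(I + (-37/186 + 227/180))*k(-11, -3) = (95 + (-37/186 + 227/180))*(3 - (-2 - 3)²) = (95 + (-37*1/186 + 227*(1/180)))*(3 - 1*(-5)²) = (95 + (-37/186 + 227/180))*(3 - 1*25) = (95 + 5927/5580)*(3 - 25) = (536027/5580)*(-22) = -5896297/2790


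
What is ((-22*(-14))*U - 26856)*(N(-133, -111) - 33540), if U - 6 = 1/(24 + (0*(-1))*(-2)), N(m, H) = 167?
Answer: 5004982183/6 ≈ 8.3416e+8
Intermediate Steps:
U = 145/24 (U = 6 + 1/(24 + (0*(-1))*(-2)) = 6 + 1/(24 + 0*(-2)) = 6 + 1/(24 + 0) = 6 + 1/24 = 145/24 ≈ 6.0417)
((-22*(-14))*U - 26856)*(N(-133, -111) - 33540) = (-22*(-14)*(145/24) - 26856)*(167 - 33540) = (308*(145/24) - 26856)*(-33373) = (11165/6 - 26856)*(-33373) = -149971/6*(-33373) = 5004982183/6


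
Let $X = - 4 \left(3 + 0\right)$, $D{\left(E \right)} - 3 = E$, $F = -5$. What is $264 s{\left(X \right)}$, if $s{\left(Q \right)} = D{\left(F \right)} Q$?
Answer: $6336$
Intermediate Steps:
$D{\left(E \right)} = 3 + E$
$X = -12$ ($X = \left(-4\right) 3 = -12$)
$s{\left(Q \right)} = - 2 Q$ ($s{\left(Q \right)} = \left(3 - 5\right) Q = - 2 Q$)
$264 s{\left(X \right)} = 264 \left(\left(-2\right) \left(-12\right)\right) = 264 \cdot 24 = 6336$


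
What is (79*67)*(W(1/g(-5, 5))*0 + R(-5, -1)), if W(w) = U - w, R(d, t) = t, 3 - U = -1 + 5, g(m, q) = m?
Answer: -5293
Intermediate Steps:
U = -1 (U = 3 - (-1 + 5) = 3 - 1*4 = 3 - 4 = -1)
W(w) = -1 - w
(79*67)*(W(1/g(-5, 5))*0 + R(-5, -1)) = (79*67)*((-1 - 1/(-5))*0 - 1) = 5293*((-1 - 1*(-⅕))*0 - 1) = 5293*((-1 + ⅕)*0 - 1) = 5293*(-⅘*0 - 1) = 5293*(0 - 1) = 5293*(-1) = -5293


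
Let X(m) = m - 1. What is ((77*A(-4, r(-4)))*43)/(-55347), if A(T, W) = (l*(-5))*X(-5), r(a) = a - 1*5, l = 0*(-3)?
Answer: 0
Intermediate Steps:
X(m) = -1 + m
l = 0
r(a) = -5 + a (r(a) = a - 5 = -5 + a)
A(T, W) = 0 (A(T, W) = (0*(-5))*(-1 - 5) = 0*(-6) = 0)
((77*A(-4, r(-4)))*43)/(-55347) = ((77*0)*43)/(-55347) = (0*43)*(-1/55347) = 0*(-1/55347) = 0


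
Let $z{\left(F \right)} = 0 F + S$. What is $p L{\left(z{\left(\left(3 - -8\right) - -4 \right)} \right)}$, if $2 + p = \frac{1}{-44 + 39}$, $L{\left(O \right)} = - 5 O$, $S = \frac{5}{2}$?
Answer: $\frac{55}{2} \approx 27.5$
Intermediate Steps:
$S = \frac{5}{2}$ ($S = 5 \cdot \frac{1}{2} = \frac{5}{2} \approx 2.5$)
$z{\left(F \right)} = \frac{5}{2}$ ($z{\left(F \right)} = 0 F + \frac{5}{2} = 0 + \frac{5}{2} = \frac{5}{2}$)
$p = - \frac{11}{5}$ ($p = -2 + \frac{1}{-44 + 39} = -2 + \frac{1}{-5} = -2 - \frac{1}{5} = - \frac{11}{5} \approx -2.2$)
$p L{\left(z{\left(\left(3 - -8\right) - -4 \right)} \right)} = - \frac{11 \left(\left(-5\right) \frac{5}{2}\right)}{5} = \left(- \frac{11}{5}\right) \left(- \frac{25}{2}\right) = \frac{55}{2}$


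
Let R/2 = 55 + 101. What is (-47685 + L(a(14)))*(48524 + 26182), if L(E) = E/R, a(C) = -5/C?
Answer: -2593394946335/728 ≈ -3.5624e+9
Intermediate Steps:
R = 312 (R = 2*(55 + 101) = 2*156 = 312)
L(E) = E/312
(-47685 + L(a(14)))*(48524 + 26182) = (-47685 + (-5/14)/312)*(48524 + 26182) = (-47685 + (-5*1/14)/312)*74706 = (-47685 + (1/312)*(-5/14))*74706 = (-47685 - 5/4368)*74706 = -208288085/4368*74706 = -2593394946335/728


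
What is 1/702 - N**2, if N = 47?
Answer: -1550717/702 ≈ -2209.0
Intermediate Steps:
1/702 - N**2 = 1/702 - 1*47**2 = 1/702 - 1*2209 = 1/702 - 2209 = -1550717/702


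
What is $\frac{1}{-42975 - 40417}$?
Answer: $- \frac{1}{83392} \approx -1.1992 \cdot 10^{-5}$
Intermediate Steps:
$\frac{1}{-42975 - 40417} = \frac{1}{-83392} = - \frac{1}{83392}$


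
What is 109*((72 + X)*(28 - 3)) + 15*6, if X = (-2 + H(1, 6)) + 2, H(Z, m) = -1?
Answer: 193565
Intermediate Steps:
X = -1 (X = (-2 - 1) + 2 = -3 + 2 = -1)
109*((72 + X)*(28 - 3)) + 15*6 = 109*((72 - 1)*(28 - 3)) + 15*6 = 109*(71*25) + 90 = 109*1775 + 90 = 193475 + 90 = 193565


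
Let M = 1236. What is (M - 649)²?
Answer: 344569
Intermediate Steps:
(M - 649)² = (1236 - 649)² = 587² = 344569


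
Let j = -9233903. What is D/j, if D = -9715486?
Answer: 9715486/9233903 ≈ 1.0522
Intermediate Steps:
D/j = -9715486/(-9233903) = -9715486*(-1/9233903) = 9715486/9233903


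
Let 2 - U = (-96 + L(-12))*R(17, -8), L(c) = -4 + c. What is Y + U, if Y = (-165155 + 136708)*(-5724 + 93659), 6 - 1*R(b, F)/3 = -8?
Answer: -2501482239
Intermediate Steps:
R(b, F) = 42 (R(b, F) = 18 - 3*(-8) = 18 + 24 = 42)
U = 4706 (U = 2 - (-96 + (-4 - 12))*42 = 2 - (-96 - 16)*42 = 2 - (-112)*42 = 2 - 1*(-4704) = 2 + 4704 = 4706)
Y = -2501486945 (Y = -28447*87935 = -2501486945)
Y + U = -2501486945 + 4706 = -2501482239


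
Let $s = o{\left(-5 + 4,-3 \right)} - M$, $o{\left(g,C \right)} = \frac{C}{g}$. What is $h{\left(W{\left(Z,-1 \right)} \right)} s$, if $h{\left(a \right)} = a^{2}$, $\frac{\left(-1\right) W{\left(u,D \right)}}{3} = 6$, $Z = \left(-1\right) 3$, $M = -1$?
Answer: $1296$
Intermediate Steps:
$Z = -3$
$W{\left(u,D \right)} = -18$ ($W{\left(u,D \right)} = \left(-3\right) 6 = -18$)
$s = 4$ ($s = - \frac{3}{-5 + 4} - -1 = - \frac{3}{-1} + 1 = \left(-3\right) \left(-1\right) + 1 = 3 + 1 = 4$)
$h{\left(W{\left(Z,-1 \right)} \right)} s = \left(-18\right)^{2} \cdot 4 = 324 \cdot 4 = 1296$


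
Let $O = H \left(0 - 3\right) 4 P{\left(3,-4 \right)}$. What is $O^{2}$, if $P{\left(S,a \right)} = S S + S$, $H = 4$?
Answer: $331776$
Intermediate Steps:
$P{\left(S,a \right)} = S + S^{2}$ ($P{\left(S,a \right)} = S^{2} + S = S + S^{2}$)
$O = -576$ ($O = 4 \left(0 - 3\right) 4 \cdot 3 \left(1 + 3\right) = 4 \left(\left(-3\right) 4\right) 3 \cdot 4 = 4 \left(-12\right) 12 = \left(-48\right) 12 = -576$)
$O^{2} = \left(-576\right)^{2} = 331776$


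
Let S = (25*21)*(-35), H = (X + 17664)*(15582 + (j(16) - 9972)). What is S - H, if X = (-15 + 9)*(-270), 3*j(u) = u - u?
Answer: -108201615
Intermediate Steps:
j(u) = 0 (j(u) = (u - u)/3 = (1/3)*0 = 0)
X = 1620 (X = -6*(-270) = 1620)
H = 108183240 (H = (1620 + 17664)*(15582 + (0 - 9972)) = 19284*(15582 - 9972) = 19284*5610 = 108183240)
S = -18375 (S = 525*(-35) = -18375)
S - H = -18375 - 1*108183240 = -18375 - 108183240 = -108201615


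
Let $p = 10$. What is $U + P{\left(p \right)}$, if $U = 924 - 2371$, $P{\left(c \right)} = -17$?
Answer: $-1464$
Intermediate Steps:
$U = -1447$ ($U = 924 - 2371 = -1447$)
$U + P{\left(p \right)} = -1447 - 17 = -1464$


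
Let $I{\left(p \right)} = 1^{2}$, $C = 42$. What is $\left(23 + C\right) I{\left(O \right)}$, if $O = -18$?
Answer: $65$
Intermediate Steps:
$I{\left(p \right)} = 1$
$\left(23 + C\right) I{\left(O \right)} = \left(23 + 42\right) 1 = 65 \cdot 1 = 65$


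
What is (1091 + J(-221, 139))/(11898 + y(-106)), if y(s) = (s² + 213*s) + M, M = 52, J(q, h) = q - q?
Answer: 1091/608 ≈ 1.7944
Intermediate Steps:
J(q, h) = 0
y(s) = 52 + s² + 213*s (y(s) = (s² + 213*s) + 52 = 52 + s² + 213*s)
(1091 + J(-221, 139))/(11898 + y(-106)) = (1091 + 0)/(11898 + (52 + (-106)² + 213*(-106))) = 1091/(11898 + (52 + 11236 - 22578)) = 1091/(11898 - 11290) = 1091/608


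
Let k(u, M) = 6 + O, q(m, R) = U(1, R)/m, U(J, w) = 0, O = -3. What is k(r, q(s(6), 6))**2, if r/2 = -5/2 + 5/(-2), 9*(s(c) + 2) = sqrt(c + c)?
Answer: 9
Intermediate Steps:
s(c) = -2 + sqrt(2)*sqrt(c)/9 (s(c) = -2 + sqrt(c + c)/9 = -2 + sqrt(2*c)/9 = -2 + (sqrt(2)*sqrt(c))/9 = -2 + sqrt(2)*sqrt(c)/9)
q(m, R) = 0 (q(m, R) = 0/m = 0)
r = -10 (r = 2*(-5/2 + 5/(-2)) = 2*(-5*1/2 + 5*(-1/2)) = 2*(-5/2 - 5/2) = 2*(-5) = -10)
k(u, M) = 3 (k(u, M) = 6 - 3 = 3)
k(r, q(s(6), 6))**2 = 3**2 = 9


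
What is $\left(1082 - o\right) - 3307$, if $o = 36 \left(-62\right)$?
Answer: $7$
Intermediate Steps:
$o = -2232$
$\left(1082 - o\right) - 3307 = \left(1082 - -2232\right) - 3307 = \left(1082 + 2232\right) - 3307 = 3314 - 3307 = 7$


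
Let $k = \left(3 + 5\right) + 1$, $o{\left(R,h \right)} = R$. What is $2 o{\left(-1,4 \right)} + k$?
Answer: $7$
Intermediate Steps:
$k = 9$ ($k = 8 + 1 = 9$)
$2 o{\left(-1,4 \right)} + k = 2 \left(-1\right) + 9 = -2 + 9 = 7$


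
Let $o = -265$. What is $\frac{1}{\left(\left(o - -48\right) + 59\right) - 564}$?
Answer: $- \frac{1}{722} \approx -0.001385$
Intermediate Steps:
$\frac{1}{\left(\left(o - -48\right) + 59\right) - 564} = \frac{1}{\left(\left(-265 - -48\right) + 59\right) - 564} = \frac{1}{\left(\left(-265 + 48\right) + 59\right) - 564} = \frac{1}{\left(-217 + 59\right) - 564} = \frac{1}{-158 - 564} = \frac{1}{-722} = - \frac{1}{722}$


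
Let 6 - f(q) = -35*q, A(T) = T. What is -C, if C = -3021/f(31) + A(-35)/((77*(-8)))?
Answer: 260393/96008 ≈ 2.7122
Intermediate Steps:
f(q) = 6 + 35*q (f(q) = 6 - (-35)*q = 6 + 35*q)
C = -260393/96008 (C = -3021/(6 + 35*31) - 35/(77*(-8)) = -3021/(6 + 1085) - 35/(-616) = -3021/1091 - 35*(-1/616) = -3021*1/1091 + 5/88 = -3021/1091 + 5/88 = -260393/96008 ≈ -2.7122)
-C = -1*(-260393/96008) = 260393/96008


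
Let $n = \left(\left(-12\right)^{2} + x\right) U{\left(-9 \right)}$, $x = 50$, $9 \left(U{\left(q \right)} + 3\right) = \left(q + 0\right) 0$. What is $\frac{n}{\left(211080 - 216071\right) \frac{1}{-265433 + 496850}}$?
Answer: $\frac{134684694}{4991} \approx 26986.0$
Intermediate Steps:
$U{\left(q \right)} = -3$ ($U{\left(q \right)} = -3 + \frac{\left(q + 0\right) 0}{9} = -3 + \frac{q 0}{9} = -3 + \frac{1}{9} \cdot 0 = -3 + 0 = -3$)
$n = -582$ ($n = \left(\left(-12\right)^{2} + 50\right) \left(-3\right) = \left(144 + 50\right) \left(-3\right) = 194 \left(-3\right) = -582$)
$\frac{n}{\left(211080 - 216071\right) \frac{1}{-265433 + 496850}} = - \frac{582}{\left(211080 - 216071\right) \frac{1}{-265433 + 496850}} = - \frac{582}{\left(-4991\right) \frac{1}{231417}} = - \frac{582}{- \frac{4991}{231417}} = \left(-582\right) \left(- \frac{231417}{4991}\right) = \frac{134684694}{4991}$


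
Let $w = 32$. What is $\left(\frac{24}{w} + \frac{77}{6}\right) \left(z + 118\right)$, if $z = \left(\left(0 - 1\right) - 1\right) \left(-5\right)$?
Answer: $\frac{5216}{3} \approx 1738.7$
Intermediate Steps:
$z = 10$ ($z = \left(\left(0 - 1\right) - 1\right) \left(-5\right) = \left(-1 - 1\right) \left(-5\right) = \left(-2\right) \left(-5\right) = 10$)
$\left(\frac{24}{w} + \frac{77}{6}\right) \left(z + 118\right) = \left(\frac{24}{32} + \frac{77}{6}\right) \left(10 + 118\right) = \left(24 \cdot \frac{1}{32} + 77 \cdot \frac{1}{6}\right) 128 = \left(\frac{3}{4} + \frac{77}{6}\right) 128 = \frac{163}{12} \cdot 128 = \frac{5216}{3}$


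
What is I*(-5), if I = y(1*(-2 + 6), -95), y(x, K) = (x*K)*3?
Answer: 5700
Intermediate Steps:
y(x, K) = 3*K*x (y(x, K) = (K*x)*3 = 3*K*x)
I = -1140 (I = 3*(-95)*(1*(-2 + 6)) = 3*(-95)*(1*4) = 3*(-95)*4 = -1140)
I*(-5) = -1140*(-5) = 5700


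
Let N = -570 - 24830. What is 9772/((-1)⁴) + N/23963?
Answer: 234141036/23963 ≈ 9770.9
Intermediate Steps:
N = -25400
9772/((-1)⁴) + N/23963 = 9772/((-1)⁴) - 25400/23963 = 9772/1 - 25400*1/23963 = 9772*1 - 25400/23963 = 9772 - 25400/23963 = 234141036/23963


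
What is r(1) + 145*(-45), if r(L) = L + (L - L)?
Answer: -6524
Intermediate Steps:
r(L) = L (r(L) = L + 0 = L)
r(1) + 145*(-45) = 1 + 145*(-45) = 1 - 6525 = -6524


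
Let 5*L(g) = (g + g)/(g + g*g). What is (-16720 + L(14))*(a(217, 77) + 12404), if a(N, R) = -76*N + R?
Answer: 1676595326/25 ≈ 6.7064e+7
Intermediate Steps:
a(N, R) = R - 76*N
L(g) = 2*g/(5*(g + g²)) (L(g) = ((g + g)/(g + g*g))/5 = ((2*g)/(g + g²))/5 = (2*g/(g + g²))/5 = 2*g/(5*(g + g²)))
(-16720 + L(14))*(a(217, 77) + 12404) = (-16720 + 2/(5*(1 + 14)))*((77 - 76*217) + 12404) = (-16720 + (⅖)/15)*((77 - 16492) + 12404) = (-16720 + (⅖)*(1/15))*(-16415 + 12404) = (-16720 + 2/75)*(-4011) = -1253998/75*(-4011) = 1676595326/25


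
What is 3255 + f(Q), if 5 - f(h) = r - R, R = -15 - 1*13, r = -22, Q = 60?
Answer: 3254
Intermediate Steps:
R = -28 (R = -15 - 13 = -28)
f(h) = -1 (f(h) = 5 - (-22 - 1*(-28)) = 5 - (-22 + 28) = 5 - 1*6 = 5 - 6 = -1)
3255 + f(Q) = 3255 - 1 = 3254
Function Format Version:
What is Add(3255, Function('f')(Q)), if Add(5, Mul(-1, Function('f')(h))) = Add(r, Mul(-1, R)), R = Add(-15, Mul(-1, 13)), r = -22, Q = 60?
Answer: 3254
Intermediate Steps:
R = -28 (R = Add(-15, -13) = -28)
Function('f')(h) = -1 (Function('f')(h) = Add(5, Mul(-1, Add(-22, Mul(-1, -28)))) = Add(5, Mul(-1, Add(-22, 28))) = Add(5, Mul(-1, 6)) = Add(5, -6) = -1)
Add(3255, Function('f')(Q)) = Add(3255, -1) = 3254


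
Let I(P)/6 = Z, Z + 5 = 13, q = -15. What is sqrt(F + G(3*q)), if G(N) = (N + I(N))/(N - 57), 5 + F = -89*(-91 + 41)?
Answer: 11*sqrt(42466)/34 ≈ 66.671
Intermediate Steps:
Z = 8 (Z = -5 + 13 = 8)
I(P) = 48 (I(P) = 6*8 = 48)
F = 4445 (F = -5 - 89*(-91 + 41) = -5 - 89*(-50) = -5 + 4450 = 4445)
G(N) = (48 + N)/(-57 + N) (G(N) = (N + 48)/(N - 57) = (48 + N)/(-57 + N))
sqrt(F + G(3*q)) = sqrt(4445 + (48 + 3*(-15))/(-57 + 3*(-15))) = sqrt(4445 + (48 - 45)/(-57 - 45)) = sqrt(4445 + 3/(-102)) = sqrt(4445 - 1/102*3) = sqrt(4445 - 1/34) = sqrt(151129/34) = 11*sqrt(42466)/34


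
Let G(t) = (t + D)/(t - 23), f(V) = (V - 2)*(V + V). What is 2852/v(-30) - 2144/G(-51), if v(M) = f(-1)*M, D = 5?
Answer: -3586159/1035 ≈ -3464.9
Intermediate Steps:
f(V) = 2*V*(-2 + V) (f(V) = (-2 + V)*(2*V) = 2*V*(-2 + V))
G(t) = (5 + t)/(-23 + t) (G(t) = (t + 5)/(t - 23) = (5 + t)/(-23 + t))
v(M) = 6*M (v(M) = (2*(-1)*(-2 - 1))*M = (2*(-1)*(-3))*M = 6*M)
2852/v(-30) - 2144/G(-51) = 2852/((6*(-30))) - 2144*(-23 - 51)/(5 - 51) = 2852/(-180) - 2144/(-46/(-74)) = 2852*(-1/180) - 2144/((-1/74*(-46))) = -713/45 - 2144/23/37 = -713/45 - 2144*37/23 = -713/45 - 79328/23 = -3586159/1035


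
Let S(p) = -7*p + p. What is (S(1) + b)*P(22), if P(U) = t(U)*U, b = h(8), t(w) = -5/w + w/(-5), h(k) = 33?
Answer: -13743/5 ≈ -2748.6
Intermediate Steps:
t(w) = -5/w - w/5 (t(w) = -5/w + w*(-⅕) = -5/w - w/5)
b = 33
P(U) = U*(-5/U - U/5) (P(U) = (-5/U - U/5)*U = U*(-5/U - U/5))
S(p) = -6*p
(S(1) + b)*P(22) = (-6*1 + 33)*(-5 - ⅕*22²) = (-6 + 33)*(-5 - ⅕*484) = 27*(-5 - 484/5) = 27*(-509/5) = -13743/5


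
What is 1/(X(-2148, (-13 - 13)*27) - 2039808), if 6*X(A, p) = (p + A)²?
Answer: -1/686058 ≈ -1.4576e-6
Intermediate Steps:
X(A, p) = (A + p)²/6 (X(A, p) = (p + A)²/6 = (A + p)²/6)
1/(X(-2148, (-13 - 13)*27) - 2039808) = 1/((-2148 + (-13 - 13)*27)²/6 - 2039808) = 1/((-2148 - 26*27)²/6 - 2039808) = 1/((-2148 - 702)²/6 - 2039808) = 1/((⅙)*(-2850)² - 2039808) = 1/((⅙)*8122500 - 2039808) = 1/(1353750 - 2039808) = 1/(-686058) = -1/686058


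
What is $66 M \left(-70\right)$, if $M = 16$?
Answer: $-73920$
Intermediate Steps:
$66 M \left(-70\right) = 66 \cdot 16 \left(-70\right) = 1056 \left(-70\right) = -73920$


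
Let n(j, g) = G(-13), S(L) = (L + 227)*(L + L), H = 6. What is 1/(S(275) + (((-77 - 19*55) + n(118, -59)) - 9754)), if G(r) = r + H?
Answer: 1/265217 ≈ 3.7705e-6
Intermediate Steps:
S(L) = 2*L*(227 + L) (S(L) = (227 + L)*(2*L) = 2*L*(227 + L))
G(r) = 6 + r (G(r) = r + 6 = 6 + r)
n(j, g) = -7 (n(j, g) = 6 - 13 = -7)
1/(S(275) + (((-77 - 19*55) + n(118, -59)) - 9754)) = 1/(2*275*(227 + 275) + (((-77 - 19*55) - 7) - 9754)) = 1/(2*275*502 + (((-77 - 1045) - 7) - 9754)) = 1/(276100 + ((-1122 - 7) - 9754)) = 1/(276100 + (-1129 - 9754)) = 1/(276100 - 10883) = 1/265217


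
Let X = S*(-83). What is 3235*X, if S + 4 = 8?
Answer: -1074020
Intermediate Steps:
S = 4 (S = -4 + 8 = 4)
X = -332 (X = 4*(-83) = -332)
3235*X = 3235*(-332) = -1074020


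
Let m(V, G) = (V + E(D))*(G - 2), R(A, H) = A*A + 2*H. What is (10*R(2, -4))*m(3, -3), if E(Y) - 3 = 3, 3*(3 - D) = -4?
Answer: 1800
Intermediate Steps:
D = 13/3 (D = 3 - ⅓*(-4) = 3 + 4/3 = 13/3 ≈ 4.3333)
E(Y) = 6 (E(Y) = 3 + 3 = 6)
R(A, H) = A² + 2*H
m(V, G) = (-2 + G)*(6 + V) (m(V, G) = (V + 6)*(G - 2) = (6 + V)*(-2 + G) = (-2 + G)*(6 + V))
(10*R(2, -4))*m(3, -3) = (10*(2² + 2*(-4)))*(-12 - 2*3 + 6*(-3) - 3*3) = (10*(4 - 8))*(-12 - 6 - 18 - 9) = (10*(-4))*(-45) = -40*(-45) = 1800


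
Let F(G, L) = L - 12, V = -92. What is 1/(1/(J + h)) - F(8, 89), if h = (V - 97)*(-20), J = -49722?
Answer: -46019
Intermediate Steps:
F(G, L) = -12 + L
h = 3780 (h = (-92 - 97)*(-20) = -189*(-20) = 3780)
1/(1/(J + h)) - F(8, 89) = 1/(1/(-49722 + 3780)) - (-12 + 89) = 1/(1/(-45942)) - 1*77 = 1/(-1/45942) - 77 = -45942 - 77 = -46019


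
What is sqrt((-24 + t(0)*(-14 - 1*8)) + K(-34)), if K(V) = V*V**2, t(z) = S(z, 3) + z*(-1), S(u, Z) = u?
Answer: 4*I*sqrt(2458) ≈ 198.31*I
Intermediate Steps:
t(z) = 0 (t(z) = z + z*(-1) = z - z = 0)
K(V) = V**3
sqrt((-24 + t(0)*(-14 - 1*8)) + K(-34)) = sqrt((-24 + 0*(-14 - 1*8)) + (-34)**3) = sqrt((-24 + 0*(-14 - 8)) - 39304) = sqrt((-24 + 0*(-22)) - 39304) = sqrt((-24 + 0) - 39304) = sqrt(-24 - 39304) = sqrt(-39328) = 4*I*sqrt(2458)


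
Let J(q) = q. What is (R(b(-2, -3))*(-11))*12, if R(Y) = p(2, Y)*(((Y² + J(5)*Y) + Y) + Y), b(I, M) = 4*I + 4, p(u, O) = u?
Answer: 3168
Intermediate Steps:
b(I, M) = 4 + 4*I
R(Y) = 2*Y² + 14*Y (R(Y) = 2*(((Y² + 5*Y) + Y) + Y) = 2*((Y² + 6*Y) + Y) = 2*(Y² + 7*Y) = 2*Y² + 14*Y)
(R(b(-2, -3))*(-11))*12 = ((2*(4 + 4*(-2))*(7 + (4 + 4*(-2))))*(-11))*12 = ((2*(4 - 8)*(7 + (4 - 8)))*(-11))*12 = ((2*(-4)*(7 - 4))*(-11))*12 = ((2*(-4)*3)*(-11))*12 = -24*(-11)*12 = 264*12 = 3168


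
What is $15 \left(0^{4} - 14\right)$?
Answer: $-210$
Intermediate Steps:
$15 \left(0^{4} - 14\right) = 15 \left(0 - 14\right) = 15 \left(-14\right) = -210$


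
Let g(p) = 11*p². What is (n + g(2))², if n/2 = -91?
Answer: 19044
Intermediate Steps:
n = -182 (n = 2*(-91) = -182)
(n + g(2))² = (-182 + 11*2²)² = (-182 + 11*4)² = (-182 + 44)² = (-138)² = 19044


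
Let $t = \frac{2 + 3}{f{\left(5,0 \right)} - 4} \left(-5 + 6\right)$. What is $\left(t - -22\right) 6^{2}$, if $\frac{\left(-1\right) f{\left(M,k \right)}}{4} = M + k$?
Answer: $\frac{1569}{2} \approx 784.5$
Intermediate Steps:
$f{\left(M,k \right)} = - 4 M - 4 k$ ($f{\left(M,k \right)} = - 4 \left(M + k\right) = - 4 M - 4 k$)
$t = - \frac{5}{24}$ ($t = \frac{2 + 3}{\left(\left(-4\right) 5 - 0\right) - 4} \left(-5 + 6\right) = \frac{5}{\left(-20 + 0\right) - 4} \cdot 1 = \frac{5}{-20 - 4} \cdot 1 = \frac{5}{-24} \cdot 1 = 5 \left(- \frac{1}{24}\right) 1 = \left(- \frac{5}{24}\right) 1 = - \frac{5}{24} \approx -0.20833$)
$\left(t - -22\right) 6^{2} = \left(- \frac{5}{24} - -22\right) 6^{2} = \left(- \frac{5}{24} + 22\right) 36 = \frac{523}{24} \cdot 36 = \frac{1569}{2}$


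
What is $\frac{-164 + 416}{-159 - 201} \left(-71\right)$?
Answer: $\frac{497}{10} \approx 49.7$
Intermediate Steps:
$\frac{-164 + 416}{-159 - 201} \left(-71\right) = \frac{252}{-360} \left(-71\right) = 252 \left(- \frac{1}{360}\right) \left(-71\right) = \left(- \frac{7}{10}\right) \left(-71\right) = \frac{497}{10}$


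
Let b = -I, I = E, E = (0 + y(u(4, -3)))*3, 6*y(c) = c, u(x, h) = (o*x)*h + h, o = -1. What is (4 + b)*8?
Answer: -4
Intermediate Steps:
u(x, h) = h - h*x (u(x, h) = (-x)*h + h = -h*x + h = h - h*x)
y(c) = c/6
E = 9/2 (E = (0 + (-3*(1 - 1*4))/6)*3 = (0 + (-3*(1 - 4))/6)*3 = (0 + (-3*(-3))/6)*3 = (0 + (⅙)*9)*3 = (0 + 3/2)*3 = (3/2)*3 = 9/2 ≈ 4.5000)
I = 9/2 ≈ 4.5000
b = -9/2 (b = -1*9/2 = -9/2 ≈ -4.5000)
(4 + b)*8 = (4 - 9/2)*8 = -½*8 = -4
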